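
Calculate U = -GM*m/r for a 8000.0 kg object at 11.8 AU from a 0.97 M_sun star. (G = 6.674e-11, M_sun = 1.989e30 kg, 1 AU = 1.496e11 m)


M = 0.97 * 1.989e30 kg = 1.92933e+30 kg; r = 11.8 AU * 1.496e11 m/AU = 1.76528e+12 m. U = -GM*m/r = -(6.674e-11 * 1.92933e+30 * 8000.0) / 1.76528e+12 = -5.835e+11

-5.835e+11 J


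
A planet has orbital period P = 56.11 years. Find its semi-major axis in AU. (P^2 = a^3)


a = P^(2/3) = 56.11^(2/3) = 14.6564

14.6564 AU


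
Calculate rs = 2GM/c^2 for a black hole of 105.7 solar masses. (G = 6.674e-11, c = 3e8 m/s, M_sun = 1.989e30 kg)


M = 105.7 * 1.989e30 kg = 2.102373e+32 kg. rs = 2GM/c^2 = 2 * 6.674e-11 * 2.102373e+32 / (3e8)^2 = 311805.2756

311805.2756 m


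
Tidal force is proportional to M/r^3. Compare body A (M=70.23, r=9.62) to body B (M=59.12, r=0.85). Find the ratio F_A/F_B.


Ratio = (M1/r1^3) / (M2/r2^3) = (70.23/9.62^3) / (59.12/0.85^3) = 8.194e-04

8.194e-04


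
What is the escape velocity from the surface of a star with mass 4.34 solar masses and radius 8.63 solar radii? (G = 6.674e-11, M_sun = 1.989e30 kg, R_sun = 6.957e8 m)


M = 4.34 * 1.989e30 kg = 8.63226e+30 kg; R = 8.63 * 6.957e8 m = 6.003891e+09 m. v_esc = sqrt(2GM/R) = sqrt(2 * 6.674e-11 * 8.63226e+30 / 6.003891e+09) = 438080.5339

438080.5339 m/s


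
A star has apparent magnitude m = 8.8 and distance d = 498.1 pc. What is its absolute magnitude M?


M = m - 5*log10(d) + 5 = 8.8 - 5*log10(498.1) + 5 = 0.3134

0.3134


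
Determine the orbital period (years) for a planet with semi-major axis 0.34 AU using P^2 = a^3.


P = a^(3/2) = 0.34^1.5 = 0.1983

0.1983 years


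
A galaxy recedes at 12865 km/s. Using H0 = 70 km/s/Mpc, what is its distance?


d = v / H0 = 12865 / 70 = 183.7857

183.7857 Mpc


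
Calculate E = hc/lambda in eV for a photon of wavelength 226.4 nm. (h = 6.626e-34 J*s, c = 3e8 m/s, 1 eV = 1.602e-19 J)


E = hc/lambda = 6.626e-34 * 3e8 / 2.264e-07 = 8.780e-19 J = 5.4807 eV

5.4807 eV


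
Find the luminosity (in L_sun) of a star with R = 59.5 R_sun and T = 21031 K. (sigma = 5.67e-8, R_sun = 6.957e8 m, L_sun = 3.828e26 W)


R = 59.5 * 6.957e8 m = 4.139415e+10 m. L = 4*pi*R^2*sigma*T^4 = 4*pi*(4.139415e+10)^2 * 5.67e-8 * 21031^4 = 2.388419205e+32 W. L/L_sun = 2.388419205e+32 / 3.828e26 = 623933.9616

623933.9616 L_sun


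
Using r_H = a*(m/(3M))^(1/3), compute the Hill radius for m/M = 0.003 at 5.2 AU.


r_H = a * (m/3M)^(1/3) = 5.2 * (0.003/3)^(1/3) = 0.52

0.52 AU


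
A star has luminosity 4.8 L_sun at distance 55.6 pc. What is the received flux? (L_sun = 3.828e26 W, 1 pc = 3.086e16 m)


F = L / (4*pi*d^2) = 1.837e+27 / (4*pi*(1.716e+18)^2) = 4.967e-11

4.967e-11 W/m^2


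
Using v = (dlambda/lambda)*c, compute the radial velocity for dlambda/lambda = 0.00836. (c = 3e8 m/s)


v = (dlambda/lambda) * c = 0.00836 * 3e8 = 2.508e+06

2.508e+06 m/s


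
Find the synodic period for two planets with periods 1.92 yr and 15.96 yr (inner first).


1/P_syn = |1/P1 - 1/P2| = |1/1.92 - 1/15.96| => P_syn = 2.1826

2.1826 years


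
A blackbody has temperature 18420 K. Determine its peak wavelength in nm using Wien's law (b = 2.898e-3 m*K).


lam_max = b / T = 2.898e-3 / 18420 = 1.573e-07 m = 157.329 nm

157.329 nm


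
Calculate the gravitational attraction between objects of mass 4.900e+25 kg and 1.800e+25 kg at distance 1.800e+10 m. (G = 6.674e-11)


F = G*m1*m2/r^2 = 6.674e-11 * 4.900e+25 * 1.800e+25 / (1.800e+10)^2 = 6.674e-11 * 8.820e+50 / 3.240e+20 = 1.817e+20

1.817e+20 N


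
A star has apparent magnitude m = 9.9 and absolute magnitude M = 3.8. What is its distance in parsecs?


d = 10^((m - M + 5)/5) = 10^((9.9 - 3.8 + 5)/5) = 165.9587

165.9587 pc


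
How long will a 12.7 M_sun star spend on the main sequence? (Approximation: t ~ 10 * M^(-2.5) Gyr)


t = 10 * M^(-2.5) = 10 * 12.7^(-2.5) = 0.0174

0.0174 Gyr


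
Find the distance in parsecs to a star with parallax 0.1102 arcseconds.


d = 1/p = 1/0.1102 = 9.0744

9.0744 pc


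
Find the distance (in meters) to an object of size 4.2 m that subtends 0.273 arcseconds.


D = size / theta_rad, theta_rad = 0.273 * pi/(180*3600) = 1.324e-06, D = 3.173e+06

3.173e+06 m


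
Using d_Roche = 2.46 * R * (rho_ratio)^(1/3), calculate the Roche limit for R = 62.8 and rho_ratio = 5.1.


d_Roche = 2.46 * 62.8 * 5.1^(1/3) = 265.9203

265.9203


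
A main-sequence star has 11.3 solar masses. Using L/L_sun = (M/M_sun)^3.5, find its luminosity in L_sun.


L/L_sun = (M/M_sun)^3.5 = 11.3^3.5 = 4850.3665

4850.3665 L_sun


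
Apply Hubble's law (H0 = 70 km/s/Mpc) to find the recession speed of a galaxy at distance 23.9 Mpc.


v = H0 * d = 70 * 23.9 = 1673.0

1673.0 km/s


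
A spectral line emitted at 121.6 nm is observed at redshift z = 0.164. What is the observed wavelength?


lam_obs = lam_emit * (1 + z) = 121.6 * (1 + 0.164) = 141.5424

141.5424 nm


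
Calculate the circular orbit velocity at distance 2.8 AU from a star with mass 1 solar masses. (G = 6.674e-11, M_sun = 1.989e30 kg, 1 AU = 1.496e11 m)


v = sqrt(GM/r) = sqrt(6.674e-11 * 1.989e+30 / 4.189e+11) = 17801.8723

17801.8723 m/s


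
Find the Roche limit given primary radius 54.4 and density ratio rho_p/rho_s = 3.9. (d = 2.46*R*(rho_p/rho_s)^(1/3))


d_Roche = 2.46 * 54.4 * 3.9^(1/3) = 210.6471

210.6471


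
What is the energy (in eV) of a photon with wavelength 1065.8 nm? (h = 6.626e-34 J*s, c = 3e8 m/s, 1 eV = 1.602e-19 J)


E = hc/lambda = 6.626e-34 * 3e8 / 1.066e-06 = 1.865e-19 J = 1.1642 eV

1.1642 eV


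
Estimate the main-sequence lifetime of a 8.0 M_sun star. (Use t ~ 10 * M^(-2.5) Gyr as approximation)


t = 10 * M^(-2.5) = 10 * 8.0^(-2.5) = 0.0552

0.0552 Gyr


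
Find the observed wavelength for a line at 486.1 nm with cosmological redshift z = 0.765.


lam_obs = lam_emit * (1 + z) = 486.1 * (1 + 0.765) = 857.9665

857.9665 nm


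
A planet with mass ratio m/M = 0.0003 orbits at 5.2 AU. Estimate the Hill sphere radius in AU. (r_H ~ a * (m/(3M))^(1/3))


r_H = a * (m/3M)^(1/3) = 5.2 * (0.0003/3)^(1/3) = 0.2414

0.2414 AU


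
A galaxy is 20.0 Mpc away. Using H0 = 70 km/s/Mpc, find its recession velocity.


v = H0 * d = 70 * 20.0 = 1400.0

1400.0 km/s


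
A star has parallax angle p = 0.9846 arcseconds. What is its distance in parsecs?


d = 1/p = 1/0.9846 = 1.0156

1.0156 pc


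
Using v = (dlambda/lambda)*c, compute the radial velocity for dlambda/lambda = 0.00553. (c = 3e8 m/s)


v = (dlambda/lambda) * c = 0.00553 * 3e8 = 1.659e+06

1.659e+06 m/s


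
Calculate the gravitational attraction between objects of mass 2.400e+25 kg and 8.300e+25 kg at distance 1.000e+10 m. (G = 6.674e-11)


F = G*m1*m2/r^2 = 6.674e-11 * 2.400e+25 * 8.300e+25 / (1.000e+10)^2 = 6.674e-11 * 1.992e+51 / 1.000e+20 = 1.329e+21

1.329e+21 N


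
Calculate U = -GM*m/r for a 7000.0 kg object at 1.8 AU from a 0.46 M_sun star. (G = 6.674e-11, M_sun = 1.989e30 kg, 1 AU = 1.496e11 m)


M = 0.46 * 1.989e30 kg = 9.1494e+29 kg; r = 1.8 AU * 1.496e11 m/AU = 2.6928e+11 m. U = -GM*m/r = -(6.674e-11 * 9.1494e+29 * 7000.0) / 2.6928e+11 = -1.587e+12

-1.587e+12 J


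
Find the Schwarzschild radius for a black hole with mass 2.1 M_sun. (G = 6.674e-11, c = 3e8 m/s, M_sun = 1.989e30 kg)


M = 2.1 * 1.989e30 kg = 4.1769e+30 kg. rs = 2GM/c^2 = 2 * 6.674e-11 * 4.1769e+30 / (3e8)^2 = 6194.8068

6194.8068 m


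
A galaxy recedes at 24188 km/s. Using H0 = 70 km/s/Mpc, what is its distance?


d = v / H0 = 24188 / 70 = 345.5429

345.5429 Mpc


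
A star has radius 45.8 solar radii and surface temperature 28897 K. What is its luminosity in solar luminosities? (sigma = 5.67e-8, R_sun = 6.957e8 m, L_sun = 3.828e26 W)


R = 45.8 * 6.957e8 m = 3.186306e+10 m. L = 4*pi*R^2*sigma*T^4 = 4*pi*(3.186306e+10)^2 * 5.67e-8 * 28897^4 = 5.044044593e+32 W. L/L_sun = 5.044044593e+32 / 3.828e26 = 1.318e+06

1.318e+06 L_sun


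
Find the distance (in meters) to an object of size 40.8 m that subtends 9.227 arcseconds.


D = size / theta_rad, theta_rad = 9.227 * pi/(180*3600) = 4.473e-05, D = 912062.8693

912062.8693 m


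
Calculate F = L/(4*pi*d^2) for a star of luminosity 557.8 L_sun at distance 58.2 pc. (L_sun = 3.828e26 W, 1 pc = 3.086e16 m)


F = L / (4*pi*d^2) = 2.135e+29 / (4*pi*(1.796e+18)^2) = 5.267e-09

5.267e-09 W/m^2


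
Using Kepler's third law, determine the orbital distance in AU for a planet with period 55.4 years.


a = P^(2/3) = 55.4^(2/3) = 14.5325

14.5325 AU


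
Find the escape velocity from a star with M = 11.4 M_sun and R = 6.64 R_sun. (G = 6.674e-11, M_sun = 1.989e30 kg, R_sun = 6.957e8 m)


M = 11.4 * 1.989e30 kg = 2.26746e+31 kg; R = 6.64 * 6.957e8 m = 4.619448e+09 m. v_esc = sqrt(2GM/R) = sqrt(2 * 6.674e-11 * 2.26746e+31 / 4.619448e+09) = 809436.669

809436.669 m/s


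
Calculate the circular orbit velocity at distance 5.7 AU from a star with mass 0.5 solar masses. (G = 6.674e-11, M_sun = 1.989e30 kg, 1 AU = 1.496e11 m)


v = sqrt(GM/r) = sqrt(6.674e-11 * 9.945e+29 / 8.527e+11) = 8822.5123

8822.5123 m/s


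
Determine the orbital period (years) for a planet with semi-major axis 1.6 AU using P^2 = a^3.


P = a^(3/2) = 1.6^1.5 = 2.0239

2.0239 years


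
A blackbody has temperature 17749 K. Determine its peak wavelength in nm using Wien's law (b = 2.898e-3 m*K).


lam_max = b / T = 2.898e-3 / 17749 = 1.633e-07 m = 163.2768 nm

163.2768 nm


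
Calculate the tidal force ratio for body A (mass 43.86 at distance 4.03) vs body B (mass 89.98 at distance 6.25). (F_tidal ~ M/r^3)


Ratio = (M1/r1^3) / (M2/r2^3) = (43.86/4.03^3) / (89.98/6.25^3) = 1.8182

1.8182


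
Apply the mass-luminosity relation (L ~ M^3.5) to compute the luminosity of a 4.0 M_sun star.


L/L_sun = (M/M_sun)^3.5 = 4.0^3.5 = 128.0

128.0 L_sun


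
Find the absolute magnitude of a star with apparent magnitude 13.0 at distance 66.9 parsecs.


M = m - 5*log10(d) + 5 = 13.0 - 5*log10(66.9) + 5 = 8.8729

8.8729


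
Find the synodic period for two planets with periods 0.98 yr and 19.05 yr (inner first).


1/P_syn = |1/P1 - 1/P2| = |1/0.98 - 1/19.05| => P_syn = 1.0331

1.0331 years


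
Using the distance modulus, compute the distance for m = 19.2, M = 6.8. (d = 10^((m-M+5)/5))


d = 10^((m - M + 5)/5) = 10^((19.2 - 6.8 + 5)/5) = 3019.9517

3019.9517 pc


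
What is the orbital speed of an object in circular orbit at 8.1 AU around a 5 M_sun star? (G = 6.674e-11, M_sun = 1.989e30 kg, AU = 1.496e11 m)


v = sqrt(GM/r) = sqrt(6.674e-11 * 9.945e+30 / 1.212e+12) = 23403.8437

23403.8437 m/s


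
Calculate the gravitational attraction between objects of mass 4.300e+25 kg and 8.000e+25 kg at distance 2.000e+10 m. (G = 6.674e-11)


F = G*m1*m2/r^2 = 6.674e-11 * 4.300e+25 * 8.000e+25 / (2.000e+10)^2 = 6.674e-11 * 3.440e+51 / 4.000e+20 = 5.740e+20

5.740e+20 N


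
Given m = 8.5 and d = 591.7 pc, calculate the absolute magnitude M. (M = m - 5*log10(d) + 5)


M = m - 5*log10(d) + 5 = 8.5 - 5*log10(591.7) + 5 = -0.3605

-0.3605


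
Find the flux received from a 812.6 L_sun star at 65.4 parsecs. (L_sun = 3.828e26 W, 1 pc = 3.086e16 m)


F = L / (4*pi*d^2) = 3.111e+29 / (4*pi*(2.018e+18)^2) = 6.077e-09

6.077e-09 W/m^2


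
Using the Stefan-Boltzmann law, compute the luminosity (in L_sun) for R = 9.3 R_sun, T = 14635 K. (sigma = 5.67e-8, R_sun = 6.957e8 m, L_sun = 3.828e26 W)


R = 9.3 * 6.957e8 m = 6.47001e+09 m. L = 4*pi*R^2*sigma*T^4 = 4*pi*(6.47001e+09)^2 * 5.67e-8 * 14635^4 = 1.368276077e+30 W. L/L_sun = 1.368276077e+30 / 3.828e26 = 3574.3889

3574.3889 L_sun


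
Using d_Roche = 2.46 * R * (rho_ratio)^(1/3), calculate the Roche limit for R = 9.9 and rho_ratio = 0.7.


d_Roche = 2.46 * 9.9 * 0.7^(1/3) = 21.624

21.624


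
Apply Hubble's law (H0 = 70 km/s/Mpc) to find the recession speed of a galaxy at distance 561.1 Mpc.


v = H0 * d = 70 * 561.1 = 39277.0

39277.0 km/s


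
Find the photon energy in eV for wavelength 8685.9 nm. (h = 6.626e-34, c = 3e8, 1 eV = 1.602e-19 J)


E = hc/lambda = 6.626e-34 * 3e8 / 8.686e-06 = 2.289e-20 J = 0.1429 eV

0.1429 eV


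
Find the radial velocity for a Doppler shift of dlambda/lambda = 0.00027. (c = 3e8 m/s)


v = (dlambda/lambda) * c = 0.00027 * 3e8 = 81000.0

81000.0 m/s


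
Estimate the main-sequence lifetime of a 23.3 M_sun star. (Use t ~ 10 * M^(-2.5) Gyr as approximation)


t = 10 * M^(-2.5) = 10 * 23.3^(-2.5) = 0.0038

0.0038 Gyr


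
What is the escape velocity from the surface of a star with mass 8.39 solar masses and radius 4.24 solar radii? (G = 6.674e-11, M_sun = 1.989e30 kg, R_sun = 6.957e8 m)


M = 8.39 * 1.989e30 kg = 1.668771e+31 kg; R = 4.24 * 6.957e8 m = 2.949768e+09 m. v_esc = sqrt(2GM/R) = sqrt(2 * 6.674e-11 * 1.668771e+31 / 2.949768e+09) = 868985.5224

868985.5224 m/s


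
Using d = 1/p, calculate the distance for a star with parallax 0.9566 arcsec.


d = 1/p = 1/0.9566 = 1.0454

1.0454 pc


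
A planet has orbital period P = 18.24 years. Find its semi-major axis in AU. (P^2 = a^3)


a = P^(2/3) = 18.24^(2/3) = 6.9292

6.9292 AU


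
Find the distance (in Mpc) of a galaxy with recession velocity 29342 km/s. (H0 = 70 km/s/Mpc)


d = v / H0 = 29342 / 70 = 419.1714

419.1714 Mpc


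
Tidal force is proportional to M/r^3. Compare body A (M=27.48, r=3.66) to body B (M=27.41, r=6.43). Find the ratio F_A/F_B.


Ratio = (M1/r1^3) / (M2/r2^3) = (27.48/3.66^3) / (27.41/6.43^3) = 5.4362

5.4362


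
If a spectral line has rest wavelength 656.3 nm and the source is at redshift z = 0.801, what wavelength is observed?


lam_obs = lam_emit * (1 + z) = 656.3 * (1 + 0.801) = 1181.9963

1181.9963 nm


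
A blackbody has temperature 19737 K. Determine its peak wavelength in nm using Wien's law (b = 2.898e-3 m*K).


lam_max = b / T = 2.898e-3 / 19737 = 1.468e-07 m = 146.8308 nm

146.8308 nm


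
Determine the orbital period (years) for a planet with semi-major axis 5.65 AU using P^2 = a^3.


P = a^(3/2) = 5.65^1.5 = 13.4299

13.4299 years


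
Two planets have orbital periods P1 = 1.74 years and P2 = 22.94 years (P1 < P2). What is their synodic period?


1/P_syn = |1/P1 - 1/P2| = |1/1.74 - 1/22.94| => P_syn = 1.8828

1.8828 years


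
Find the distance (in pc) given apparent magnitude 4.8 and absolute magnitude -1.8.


d = 10^((m - M + 5)/5) = 10^((4.8 - -1.8 + 5)/5) = 208.9296

208.9296 pc


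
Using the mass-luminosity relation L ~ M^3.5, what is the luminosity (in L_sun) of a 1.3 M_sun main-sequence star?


L/L_sun = (M/M_sun)^3.5 = 1.3^3.5 = 2.505

2.505 L_sun


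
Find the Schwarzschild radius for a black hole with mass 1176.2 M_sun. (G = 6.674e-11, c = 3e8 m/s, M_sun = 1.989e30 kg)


M = 1176.2 * 1.989e30 kg = 2.3394618e+33 kg. rs = 2GM/c^2 = 2 * 6.674e-11 * 2.3394618e+33 / (3e8)^2 = 3.470e+06

3.470e+06 m


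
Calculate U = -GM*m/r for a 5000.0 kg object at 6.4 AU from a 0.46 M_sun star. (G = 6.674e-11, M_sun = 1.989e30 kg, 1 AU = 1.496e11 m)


M = 0.46 * 1.989e30 kg = 9.1494e+29 kg; r = 6.4 AU * 1.496e11 m/AU = 9.5744e+11 m. U = -GM*m/r = -(6.674e-11 * 9.1494e+29 * 5000.0) / 9.5744e+11 = -3.189e+11

-3.189e+11 J


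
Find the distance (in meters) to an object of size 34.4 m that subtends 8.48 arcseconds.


D = size / theta_rad, theta_rad = 8.48 * pi/(180*3600) = 4.111e-05, D = 836734.5914

836734.5914 m


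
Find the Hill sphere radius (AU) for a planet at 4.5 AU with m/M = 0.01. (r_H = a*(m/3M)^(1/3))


r_H = a * (m/3M)^(1/3) = 4.5 * (0.01/3)^(1/3) = 0.6722

0.6722 AU


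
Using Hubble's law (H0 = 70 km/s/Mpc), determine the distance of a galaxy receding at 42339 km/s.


d = v / H0 = 42339 / 70 = 604.8429

604.8429 Mpc


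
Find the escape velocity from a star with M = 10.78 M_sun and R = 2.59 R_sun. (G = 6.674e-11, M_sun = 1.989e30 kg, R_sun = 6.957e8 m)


M = 10.78 * 1.989e30 kg = 2.144142e+31 kg; R = 2.59 * 6.957e8 m = 1.801863e+09 m. v_esc = sqrt(2GM/R) = sqrt(2 * 6.674e-11 * 2.144142e+31 / 1.801863e+09) = 1.260e+06

1.260e+06 m/s


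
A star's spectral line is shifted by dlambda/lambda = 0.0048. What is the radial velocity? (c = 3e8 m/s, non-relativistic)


v = (dlambda/lambda) * c = 0.0048 * 3e8 = 1.440e+06

1.440e+06 m/s


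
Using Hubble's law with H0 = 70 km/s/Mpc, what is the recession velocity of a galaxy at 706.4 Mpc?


v = H0 * d = 70 * 706.4 = 49448.0

49448.0 km/s


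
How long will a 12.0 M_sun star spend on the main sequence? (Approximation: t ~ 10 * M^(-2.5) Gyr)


t = 10 * M^(-2.5) = 10 * 12.0^(-2.5) = 0.02

0.02 Gyr


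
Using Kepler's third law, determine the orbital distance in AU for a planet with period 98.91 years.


a = P^(2/3) = 98.91^(2/3) = 21.3875

21.3875 AU


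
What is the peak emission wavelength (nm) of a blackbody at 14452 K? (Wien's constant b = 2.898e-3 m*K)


lam_max = b / T = 2.898e-3 / 14452 = 2.005e-07 m = 200.5259 nm

200.5259 nm


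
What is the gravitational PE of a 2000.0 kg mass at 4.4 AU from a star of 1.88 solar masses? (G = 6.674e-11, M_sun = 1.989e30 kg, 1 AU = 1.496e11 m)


M = 1.88 * 1.989e30 kg = 3.73932e+30 kg; r = 4.4 AU * 1.496e11 m/AU = 6.5824e+11 m. U = -GM*m/r = -(6.674e-11 * 3.73932e+30 * 2000.0) / 6.5824e+11 = -7.583e+11

-7.583e+11 J


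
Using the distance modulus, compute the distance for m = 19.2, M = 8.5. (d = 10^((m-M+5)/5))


d = 10^((m - M + 5)/5) = 10^((19.2 - 8.5 + 5)/5) = 1380.3843

1380.3843 pc


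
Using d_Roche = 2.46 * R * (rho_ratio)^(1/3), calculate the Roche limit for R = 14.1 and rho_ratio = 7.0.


d_Roche = 2.46 * 14.1 * 7.0^(1/3) = 66.3519

66.3519


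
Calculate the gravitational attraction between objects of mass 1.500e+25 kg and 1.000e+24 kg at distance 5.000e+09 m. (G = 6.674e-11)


F = G*m1*m2/r^2 = 6.674e-11 * 1.500e+25 * 1.000e+24 / (5.000e+09)^2 = 6.674e-11 * 1.500e+49 / 2.500e+19 = 4.004e+19

4.004e+19 N


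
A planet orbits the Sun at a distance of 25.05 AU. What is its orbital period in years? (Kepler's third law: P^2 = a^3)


P = a^(3/2) = 25.05^1.5 = 125.3752

125.3752 years


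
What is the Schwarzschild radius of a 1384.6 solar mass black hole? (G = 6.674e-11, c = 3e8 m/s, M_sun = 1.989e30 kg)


M = 1384.6 * 1.989e30 kg = 2.7539694e+33 kg. rs = 2GM/c^2 = 2 * 6.674e-11 * 2.7539694e+33 / (3e8)^2 = 4.084e+06

4.084e+06 m


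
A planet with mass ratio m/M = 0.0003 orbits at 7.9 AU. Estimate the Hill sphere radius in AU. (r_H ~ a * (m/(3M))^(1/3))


r_H = a * (m/3M)^(1/3) = 7.9 * (0.0003/3)^(1/3) = 0.3667

0.3667 AU


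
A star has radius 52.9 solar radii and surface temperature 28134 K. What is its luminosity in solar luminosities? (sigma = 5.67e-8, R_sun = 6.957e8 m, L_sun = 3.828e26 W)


R = 52.9 * 6.957e8 m = 3.680253e+10 m. L = 4*pi*R^2*sigma*T^4 = 4*pi*(3.680253e+10)^2 * 5.67e-8 * 28134^4 = 6.046084411e+32 W. L/L_sun = 6.046084411e+32 / 3.828e26 = 1.579e+06

1.579e+06 L_sun


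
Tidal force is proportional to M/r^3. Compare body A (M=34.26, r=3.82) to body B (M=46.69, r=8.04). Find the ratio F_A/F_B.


Ratio = (M1/r1^3) / (M2/r2^3) = (34.26/3.82^3) / (46.69/8.04^3) = 6.8413

6.8413


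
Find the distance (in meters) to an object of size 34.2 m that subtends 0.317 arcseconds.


D = size / theta_rad, theta_rad = 0.317 * pi/(180*3600) = 1.537e-06, D = 2.225e+07

2.225e+07 m


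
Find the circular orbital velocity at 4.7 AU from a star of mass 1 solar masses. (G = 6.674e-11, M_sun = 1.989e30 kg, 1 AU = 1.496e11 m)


v = sqrt(GM/r) = sqrt(6.674e-11 * 1.989e+30 / 7.031e+11) = 13740.2858

13740.2858 m/s


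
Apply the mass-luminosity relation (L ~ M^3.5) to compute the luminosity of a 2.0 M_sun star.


L/L_sun = (M/M_sun)^3.5 = 2.0^3.5 = 11.3137

11.3137 L_sun


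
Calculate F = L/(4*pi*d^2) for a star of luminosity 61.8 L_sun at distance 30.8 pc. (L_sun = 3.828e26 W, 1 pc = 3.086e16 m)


F = L / (4*pi*d^2) = 2.366e+28 / (4*pi*(9.505e+17)^2) = 2.084e-09

2.084e-09 W/m^2


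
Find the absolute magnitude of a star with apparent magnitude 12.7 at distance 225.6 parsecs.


M = m - 5*log10(d) + 5 = 12.7 - 5*log10(225.6) + 5 = 5.9333

5.9333


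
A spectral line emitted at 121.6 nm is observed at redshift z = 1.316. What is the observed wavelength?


lam_obs = lam_emit * (1 + z) = 121.6 * (1 + 1.316) = 281.6256

281.6256 nm


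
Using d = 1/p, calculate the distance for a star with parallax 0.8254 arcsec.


d = 1/p = 1/0.8254 = 1.2115

1.2115 pc


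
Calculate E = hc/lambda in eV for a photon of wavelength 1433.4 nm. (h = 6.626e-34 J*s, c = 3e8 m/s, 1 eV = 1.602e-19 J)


E = hc/lambda = 6.626e-34 * 3e8 / 1.433e-06 = 1.387e-19 J = 0.8657 eV

0.8657 eV


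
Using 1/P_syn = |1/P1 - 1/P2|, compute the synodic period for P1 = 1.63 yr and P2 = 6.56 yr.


1/P_syn = |1/P1 - 1/P2| = |1/1.63 - 1/6.56| => P_syn = 2.1689

2.1689 years


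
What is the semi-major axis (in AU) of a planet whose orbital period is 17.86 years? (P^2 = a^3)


a = P^(2/3) = 17.86^(2/3) = 6.8326

6.8326 AU


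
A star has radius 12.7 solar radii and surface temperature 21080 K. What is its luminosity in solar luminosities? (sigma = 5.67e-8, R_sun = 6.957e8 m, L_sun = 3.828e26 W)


R = 12.7 * 6.957e8 m = 8.83539e+09 m. L = 4*pi*R^2*sigma*T^4 = 4*pi*(8.83539e+09)^2 * 5.67e-8 * 21080^4 = 1.098314704e+31 W. L/L_sun = 1.098314704e+31 / 3.828e26 = 28691.6067

28691.6067 L_sun


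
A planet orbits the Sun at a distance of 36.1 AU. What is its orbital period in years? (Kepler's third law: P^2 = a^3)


P = a^(3/2) = 36.1^1.5 = 216.9006

216.9006 years


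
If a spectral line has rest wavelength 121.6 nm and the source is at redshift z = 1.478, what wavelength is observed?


lam_obs = lam_emit * (1 + z) = 121.6 * (1 + 1.478) = 301.3248

301.3248 nm


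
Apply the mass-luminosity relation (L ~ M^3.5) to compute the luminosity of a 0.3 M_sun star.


L/L_sun = (M/M_sun)^3.5 = 0.3^3.5 = 0.0148

0.0148 L_sun


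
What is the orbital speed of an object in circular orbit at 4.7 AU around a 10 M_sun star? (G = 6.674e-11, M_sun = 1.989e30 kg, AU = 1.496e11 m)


v = sqrt(GM/r) = sqrt(6.674e-11 * 1.989e+31 / 7.031e+11) = 43450.5989

43450.5989 m/s


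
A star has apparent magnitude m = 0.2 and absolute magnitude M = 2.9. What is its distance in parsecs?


d = 10^((m - M + 5)/5) = 10^((0.2 - 2.9 + 5)/5) = 2.884

2.884 pc


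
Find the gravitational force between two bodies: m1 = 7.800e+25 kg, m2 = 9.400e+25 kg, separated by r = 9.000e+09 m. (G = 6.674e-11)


F = G*m1*m2/r^2 = 6.674e-11 * 7.800e+25 * 9.400e+25 / (9.000e+09)^2 = 6.674e-11 * 7.332e+51 / 8.100e+19 = 6.041e+21

6.041e+21 N


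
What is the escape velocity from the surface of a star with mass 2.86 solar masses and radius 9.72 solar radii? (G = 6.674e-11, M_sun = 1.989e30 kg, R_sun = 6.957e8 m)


M = 2.86 * 1.989e30 kg = 5.68854e+30 kg; R = 9.72 * 6.957e8 m = 6.762204e+09 m. v_esc = sqrt(2GM/R) = sqrt(2 * 6.674e-11 * 5.68854e+30 / 6.762204e+09) = 335092.2418

335092.2418 m/s


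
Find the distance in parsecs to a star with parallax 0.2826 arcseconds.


d = 1/p = 1/0.2826 = 3.5386

3.5386 pc


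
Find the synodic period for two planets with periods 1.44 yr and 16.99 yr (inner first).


1/P_syn = |1/P1 - 1/P2| = |1/1.44 - 1/16.99| => P_syn = 1.5734

1.5734 years


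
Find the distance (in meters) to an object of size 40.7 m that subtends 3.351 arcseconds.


D = size / theta_rad, theta_rad = 3.351 * pi/(180*3600) = 1.625e-05, D = 2.505e+06

2.505e+06 m


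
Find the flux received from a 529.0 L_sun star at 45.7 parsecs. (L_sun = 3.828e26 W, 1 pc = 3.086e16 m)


F = L / (4*pi*d^2) = 2.025e+29 / (4*pi*(1.410e+18)^2) = 8.102e-09

8.102e-09 W/m^2


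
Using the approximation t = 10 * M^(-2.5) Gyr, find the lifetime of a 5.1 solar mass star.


t = 10 * M^(-2.5) = 10 * 5.1^(-2.5) = 0.1702

0.1702 Gyr


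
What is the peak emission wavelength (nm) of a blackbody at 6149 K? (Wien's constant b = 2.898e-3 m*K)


lam_max = b / T = 2.898e-3 / 6149 = 4.713e-07 m = 471.2961 nm

471.2961 nm


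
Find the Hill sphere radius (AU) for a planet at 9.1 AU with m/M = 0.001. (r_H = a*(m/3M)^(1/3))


r_H = a * (m/3M)^(1/3) = 9.1 * (0.001/3)^(1/3) = 0.631

0.631 AU


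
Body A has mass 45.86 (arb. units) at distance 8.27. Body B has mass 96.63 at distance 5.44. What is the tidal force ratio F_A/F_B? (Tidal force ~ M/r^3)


Ratio = (M1/r1^3) / (M2/r2^3) = (45.86/8.27^3) / (96.63/5.44^3) = 0.1351

0.1351


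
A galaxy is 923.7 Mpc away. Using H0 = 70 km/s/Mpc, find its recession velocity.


v = H0 * d = 70 * 923.7 = 64659.0

64659.0 km/s


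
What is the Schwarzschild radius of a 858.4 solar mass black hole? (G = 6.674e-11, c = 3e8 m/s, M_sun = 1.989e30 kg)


M = 858.4 * 1.989e30 kg = 1.7073576e+33 kg. rs = 2GM/c^2 = 2 * 6.674e-11 * 1.7073576e+33 / (3e8)^2 = 2.532e+06

2.532e+06 m


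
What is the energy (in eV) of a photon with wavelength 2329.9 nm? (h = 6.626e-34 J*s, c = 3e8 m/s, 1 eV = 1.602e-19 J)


E = hc/lambda = 6.626e-34 * 3e8 / 2.330e-06 = 8.532e-20 J = 0.5326 eV

0.5326 eV


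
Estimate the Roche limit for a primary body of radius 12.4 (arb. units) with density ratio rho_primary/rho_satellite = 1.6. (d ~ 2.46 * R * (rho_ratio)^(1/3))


d_Roche = 2.46 * 12.4 * 1.6^(1/3) = 35.6777

35.6777


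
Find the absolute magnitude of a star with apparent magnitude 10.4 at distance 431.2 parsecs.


M = m - 5*log10(d) + 5 = 10.4 - 5*log10(431.2) + 5 = 2.2266

2.2266


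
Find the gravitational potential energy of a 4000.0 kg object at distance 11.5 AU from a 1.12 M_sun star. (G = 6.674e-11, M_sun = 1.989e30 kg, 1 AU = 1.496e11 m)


M = 1.12 * 1.989e30 kg = 2.22768e+30 kg; r = 11.5 AU * 1.496e11 m/AU = 1.7204e+12 m. U = -GM*m/r = -(6.674e-11 * 2.22768e+30 * 4000.0) / 1.7204e+12 = -3.457e+11

-3.457e+11 J


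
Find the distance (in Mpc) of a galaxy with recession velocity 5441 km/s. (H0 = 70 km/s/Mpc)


d = v / H0 = 5441 / 70 = 77.7286

77.7286 Mpc


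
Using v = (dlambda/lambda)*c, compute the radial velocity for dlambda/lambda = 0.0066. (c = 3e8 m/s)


v = (dlambda/lambda) * c = 0.0066 * 3e8 = 1.980e+06

1.980e+06 m/s


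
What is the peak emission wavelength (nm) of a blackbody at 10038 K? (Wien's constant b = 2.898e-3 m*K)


lam_max = b / T = 2.898e-3 / 10038 = 2.887e-07 m = 288.7029 nm

288.7029 nm


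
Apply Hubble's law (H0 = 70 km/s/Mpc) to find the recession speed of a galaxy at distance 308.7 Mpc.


v = H0 * d = 70 * 308.7 = 21609.0

21609.0 km/s


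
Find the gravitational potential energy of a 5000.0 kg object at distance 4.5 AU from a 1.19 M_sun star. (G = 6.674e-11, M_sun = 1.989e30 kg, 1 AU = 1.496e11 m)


M = 1.19 * 1.989e30 kg = 2.36691e+30 kg; r = 4.5 AU * 1.496e11 m/AU = 6.732e+11 m. U = -GM*m/r = -(6.674e-11 * 2.36691e+30 * 5000.0) / 6.732e+11 = -1.173e+12

-1.173e+12 J


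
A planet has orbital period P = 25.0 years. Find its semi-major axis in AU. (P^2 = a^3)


a = P^(2/3) = 25.0^(2/3) = 8.5499

8.5499 AU


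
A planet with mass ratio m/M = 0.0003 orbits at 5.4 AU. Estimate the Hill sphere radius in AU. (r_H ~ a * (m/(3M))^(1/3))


r_H = a * (m/3M)^(1/3) = 5.4 * (0.0003/3)^(1/3) = 0.2506

0.2506 AU


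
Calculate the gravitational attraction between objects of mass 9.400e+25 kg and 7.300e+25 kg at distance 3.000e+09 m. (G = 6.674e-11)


F = G*m1*m2/r^2 = 6.674e-11 * 9.400e+25 * 7.300e+25 / (3.000e+09)^2 = 6.674e-11 * 6.862e+51 / 9.000e+18 = 5.089e+22

5.089e+22 N


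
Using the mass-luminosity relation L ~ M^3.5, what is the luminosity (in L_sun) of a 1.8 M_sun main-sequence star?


L/L_sun = (M/M_sun)^3.5 = 1.8^3.5 = 7.8244

7.8244 L_sun


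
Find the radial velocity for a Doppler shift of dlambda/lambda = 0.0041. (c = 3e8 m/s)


v = (dlambda/lambda) * c = 0.0041 * 3e8 = 1.230e+06

1.230e+06 m/s


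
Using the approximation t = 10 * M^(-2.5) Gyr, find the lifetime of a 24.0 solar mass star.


t = 10 * M^(-2.5) = 10 * 24.0^(-2.5) = 0.0035

0.0035 Gyr


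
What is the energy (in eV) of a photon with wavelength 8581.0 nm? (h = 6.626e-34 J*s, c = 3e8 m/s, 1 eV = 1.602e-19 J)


E = hc/lambda = 6.626e-34 * 3e8 / 8.581e-06 = 2.317e-20 J = 0.1446 eV

0.1446 eV


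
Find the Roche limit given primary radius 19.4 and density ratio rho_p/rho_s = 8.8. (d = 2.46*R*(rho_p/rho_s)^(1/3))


d_Roche = 2.46 * 19.4 * 8.8^(1/3) = 98.5291

98.5291


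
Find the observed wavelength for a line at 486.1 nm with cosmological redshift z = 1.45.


lam_obs = lam_emit * (1 + z) = 486.1 * (1 + 1.45) = 1190.945

1190.945 nm


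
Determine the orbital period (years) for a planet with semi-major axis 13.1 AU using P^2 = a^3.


P = a^(3/2) = 13.1^1.5 = 47.414

47.414 years


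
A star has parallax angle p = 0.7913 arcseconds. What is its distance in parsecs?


d = 1/p = 1/0.7913 = 1.2637

1.2637 pc


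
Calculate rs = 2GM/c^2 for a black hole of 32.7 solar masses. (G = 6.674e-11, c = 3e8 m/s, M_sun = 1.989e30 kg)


M = 32.7 * 1.989e30 kg = 6.50403e+31 kg. rs = 2GM/c^2 = 2 * 6.674e-11 * 6.50403e+31 / (3e8)^2 = 96461.9916

96461.9916 m


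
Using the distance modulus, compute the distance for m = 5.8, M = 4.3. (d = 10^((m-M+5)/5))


d = 10^((m - M + 5)/5) = 10^((5.8 - 4.3 + 5)/5) = 19.9526

19.9526 pc


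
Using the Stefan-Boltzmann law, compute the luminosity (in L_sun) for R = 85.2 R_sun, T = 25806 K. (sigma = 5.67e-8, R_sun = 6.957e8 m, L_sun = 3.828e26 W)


R = 85.2 * 6.957e8 m = 5.927364e+10 m. L = 4*pi*R^2*sigma*T^4 = 4*pi*(5.927364e+10)^2 * 5.67e-8 * 25806^4 = 1.110194038e+33 W. L/L_sun = 1.110194038e+33 / 3.828e26 = 2.900e+06

2.900e+06 L_sun


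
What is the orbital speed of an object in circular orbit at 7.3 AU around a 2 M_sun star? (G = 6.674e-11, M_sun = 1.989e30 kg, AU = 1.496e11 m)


v = sqrt(GM/r) = sqrt(6.674e-11 * 3.978e+30 / 1.092e+12) = 15591.8721

15591.8721 m/s


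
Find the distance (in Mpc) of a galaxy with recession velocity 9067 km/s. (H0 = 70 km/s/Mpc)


d = v / H0 = 9067 / 70 = 129.5286

129.5286 Mpc


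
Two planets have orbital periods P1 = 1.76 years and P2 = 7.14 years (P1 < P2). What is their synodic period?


1/P_syn = |1/P1 - 1/P2| = |1/1.76 - 1/7.14| => P_syn = 2.3358

2.3358 years


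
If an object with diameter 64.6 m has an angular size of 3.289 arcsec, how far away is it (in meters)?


D = size / theta_rad, theta_rad = 3.289 * pi/(180*3600) = 1.595e-05, D = 4.051e+06

4.051e+06 m


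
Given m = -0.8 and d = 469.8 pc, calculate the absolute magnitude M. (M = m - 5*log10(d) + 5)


M = m - 5*log10(d) + 5 = -0.8 - 5*log10(469.8) + 5 = -9.1596

-9.1596


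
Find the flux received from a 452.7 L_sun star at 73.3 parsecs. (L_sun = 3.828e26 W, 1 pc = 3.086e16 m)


F = L / (4*pi*d^2) = 1.733e+29 / (4*pi*(2.262e+18)^2) = 2.695e-09

2.695e-09 W/m^2


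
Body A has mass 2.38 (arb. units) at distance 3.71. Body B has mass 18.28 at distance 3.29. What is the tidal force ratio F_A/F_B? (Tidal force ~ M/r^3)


Ratio = (M1/r1^3) / (M2/r2^3) = (2.38/3.71^3) / (18.28/3.29^3) = 0.0908

0.0908


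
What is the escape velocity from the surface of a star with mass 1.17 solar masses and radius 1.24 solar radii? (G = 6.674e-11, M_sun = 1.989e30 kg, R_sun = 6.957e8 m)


M = 1.17 * 1.989e30 kg = 2.32713e+30 kg; R = 1.24 * 6.957e8 m = 8.62668e+08 m. v_esc = sqrt(2GM/R) = sqrt(2 * 6.674e-11 * 2.32713e+30 / 8.62668e+08) = 600062.6245

600062.6245 m/s


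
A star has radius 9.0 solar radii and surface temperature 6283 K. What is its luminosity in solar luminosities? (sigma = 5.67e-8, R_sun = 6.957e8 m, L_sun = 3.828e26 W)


R = 9.0 * 6.957e8 m = 6.2613e+09 m. L = 4*pi*R^2*sigma*T^4 = 4*pi*(6.2613e+09)^2 * 5.67e-8 * 6283^4 = 4.353015237e+28 W. L/L_sun = 4.353015237e+28 / 3.828e26 = 113.7151

113.7151 L_sun


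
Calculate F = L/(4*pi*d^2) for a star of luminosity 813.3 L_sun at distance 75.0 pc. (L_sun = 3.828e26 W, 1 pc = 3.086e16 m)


F = L / (4*pi*d^2) = 3.113e+29 / (4*pi*(2.314e+18)^2) = 4.625e-09

4.625e-09 W/m^2


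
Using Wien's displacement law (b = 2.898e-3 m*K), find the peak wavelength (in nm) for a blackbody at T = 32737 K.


lam_max = b / T = 2.898e-3 / 32737 = 8.852e-08 m = 88.5237 nm

88.5237 nm


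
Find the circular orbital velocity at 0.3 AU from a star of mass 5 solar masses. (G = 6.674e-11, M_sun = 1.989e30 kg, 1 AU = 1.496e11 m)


v = sqrt(GM/r) = sqrt(6.674e-11 * 9.945e+30 / 4.488e+10) = 121609.939

121609.939 m/s


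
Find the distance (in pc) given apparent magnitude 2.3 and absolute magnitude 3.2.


d = 10^((m - M + 5)/5) = 10^((2.3 - 3.2 + 5)/5) = 6.6069

6.6069 pc


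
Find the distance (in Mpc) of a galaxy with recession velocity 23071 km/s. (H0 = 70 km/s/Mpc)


d = v / H0 = 23071 / 70 = 329.5857

329.5857 Mpc


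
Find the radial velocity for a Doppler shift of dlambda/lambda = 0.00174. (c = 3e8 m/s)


v = (dlambda/lambda) * c = 0.00174 * 3e8 = 522000.0

522000.0 m/s


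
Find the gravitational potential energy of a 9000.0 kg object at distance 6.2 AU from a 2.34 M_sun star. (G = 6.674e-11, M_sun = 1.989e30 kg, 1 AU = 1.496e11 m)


M = 2.34 * 1.989e30 kg = 4.65426e+30 kg; r = 6.2 AU * 1.496e11 m/AU = 9.2752e+11 m. U = -GM*m/r = -(6.674e-11 * 4.65426e+30 * 9000.0) / 9.2752e+11 = -3.014e+12

-3.014e+12 J


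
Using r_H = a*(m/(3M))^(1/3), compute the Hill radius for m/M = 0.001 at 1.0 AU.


r_H = a * (m/3M)^(1/3) = 1.0 * (0.001/3)^(1/3) = 0.0693

0.0693 AU


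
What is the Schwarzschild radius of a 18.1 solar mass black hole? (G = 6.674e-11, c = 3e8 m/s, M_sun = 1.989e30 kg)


M = 18.1 * 1.989e30 kg = 3.60009e+31 kg. rs = 2GM/c^2 = 2 * 6.674e-11 * 3.60009e+31 / (3e8)^2 = 53393.3348

53393.3348 m


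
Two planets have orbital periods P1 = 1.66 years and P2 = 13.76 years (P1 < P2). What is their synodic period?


1/P_syn = |1/P1 - 1/P2| = |1/1.66 - 1/13.76| => P_syn = 1.8877

1.8877 years


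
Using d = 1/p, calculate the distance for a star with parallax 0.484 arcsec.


d = 1/p = 1/0.484 = 2.0661

2.0661 pc


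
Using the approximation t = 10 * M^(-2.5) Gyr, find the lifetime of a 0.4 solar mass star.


t = 10 * M^(-2.5) = 10 * 0.4^(-2.5) = 98.8212

98.8212 Gyr


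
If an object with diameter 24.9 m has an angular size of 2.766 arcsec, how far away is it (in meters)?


D = size / theta_rad, theta_rad = 2.766 * pi/(180*3600) = 1.341e-05, D = 1.857e+06

1.857e+06 m


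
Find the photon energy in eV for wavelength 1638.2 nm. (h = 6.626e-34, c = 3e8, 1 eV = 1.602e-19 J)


E = hc/lambda = 6.626e-34 * 3e8 / 1.638e-06 = 1.213e-19 J = 0.7574 eV

0.7574 eV


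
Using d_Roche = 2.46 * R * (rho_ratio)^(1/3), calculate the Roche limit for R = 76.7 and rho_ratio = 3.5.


d_Roche = 2.46 * 76.7 * 3.5^(1/3) = 286.4748

286.4748


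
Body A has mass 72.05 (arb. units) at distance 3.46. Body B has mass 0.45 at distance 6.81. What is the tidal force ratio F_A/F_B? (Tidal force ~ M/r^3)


Ratio = (M1/r1^3) / (M2/r2^3) = (72.05/3.46^3) / (0.45/6.81^3) = 1220.7719

1220.7719


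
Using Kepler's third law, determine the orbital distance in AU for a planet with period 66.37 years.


a = P^(2/3) = 66.37^(2/3) = 16.3926

16.3926 AU


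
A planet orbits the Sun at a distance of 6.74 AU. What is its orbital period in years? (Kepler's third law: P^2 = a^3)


P = a^(3/2) = 6.74^1.5 = 17.4981

17.4981 years


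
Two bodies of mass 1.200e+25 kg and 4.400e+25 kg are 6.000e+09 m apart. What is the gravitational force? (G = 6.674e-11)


F = G*m1*m2/r^2 = 6.674e-11 * 1.200e+25 * 4.400e+25 / (6.000e+09)^2 = 6.674e-11 * 5.280e+50 / 3.600e+19 = 9.789e+20

9.789e+20 N


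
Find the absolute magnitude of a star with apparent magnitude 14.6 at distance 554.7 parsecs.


M = m - 5*log10(d) + 5 = 14.6 - 5*log10(554.7) + 5 = 5.8797

5.8797


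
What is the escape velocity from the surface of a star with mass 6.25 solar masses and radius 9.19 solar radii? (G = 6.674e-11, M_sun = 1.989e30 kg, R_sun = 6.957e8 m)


M = 6.25 * 1.989e30 kg = 1.243125e+31 kg; R = 9.19 * 6.957e8 m = 6.393483e+09 m. v_esc = sqrt(2GM/R) = sqrt(2 * 6.674e-11 * 1.243125e+31 / 6.393483e+09) = 509444.3404

509444.3404 m/s


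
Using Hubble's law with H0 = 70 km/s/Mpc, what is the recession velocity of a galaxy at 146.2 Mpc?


v = H0 * d = 70 * 146.2 = 10234.0

10234.0 km/s


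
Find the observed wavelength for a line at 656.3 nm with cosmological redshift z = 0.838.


lam_obs = lam_emit * (1 + z) = 656.3 * (1 + 0.838) = 1206.2794

1206.2794 nm


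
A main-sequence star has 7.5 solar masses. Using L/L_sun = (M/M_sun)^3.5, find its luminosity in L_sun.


L/L_sun = (M/M_sun)^3.5 = 7.5^3.5 = 1155.3523

1155.3523 L_sun


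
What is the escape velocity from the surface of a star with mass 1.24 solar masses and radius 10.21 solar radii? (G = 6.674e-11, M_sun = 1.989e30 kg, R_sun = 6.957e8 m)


M = 1.24 * 1.989e30 kg = 2.46636e+30 kg; R = 10.21 * 6.957e8 m = 7.103097e+09 m. v_esc = sqrt(2GM/R) = sqrt(2 * 6.674e-11 * 2.46636e+30 / 7.103097e+09) = 215284.3501

215284.3501 m/s


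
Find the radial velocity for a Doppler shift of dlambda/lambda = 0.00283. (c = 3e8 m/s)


v = (dlambda/lambda) * c = 0.00283 * 3e8 = 849000.0

849000.0 m/s


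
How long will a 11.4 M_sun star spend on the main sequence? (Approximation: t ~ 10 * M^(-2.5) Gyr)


t = 10 * M^(-2.5) = 10 * 11.4^(-2.5) = 0.0228

0.0228 Gyr


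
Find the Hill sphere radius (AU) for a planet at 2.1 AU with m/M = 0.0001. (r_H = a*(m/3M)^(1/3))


r_H = a * (m/3M)^(1/3) = 2.1 * (0.0001/3)^(1/3) = 0.0676

0.0676 AU


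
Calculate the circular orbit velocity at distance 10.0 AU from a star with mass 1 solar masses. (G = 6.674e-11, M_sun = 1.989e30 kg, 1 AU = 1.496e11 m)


v = sqrt(GM/r) = sqrt(6.674e-11 * 1.989e+30 / 1.496e+12) = 9419.8654

9419.8654 m/s


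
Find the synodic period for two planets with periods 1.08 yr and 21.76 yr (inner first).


1/P_syn = |1/P1 - 1/P2| = |1/1.08 - 1/21.76| => P_syn = 1.1364

1.1364 years


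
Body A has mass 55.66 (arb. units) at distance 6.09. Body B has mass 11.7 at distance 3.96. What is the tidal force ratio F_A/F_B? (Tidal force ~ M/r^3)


Ratio = (M1/r1^3) / (M2/r2^3) = (55.66/6.09^3) / (11.7/3.96^3) = 1.3079

1.3079


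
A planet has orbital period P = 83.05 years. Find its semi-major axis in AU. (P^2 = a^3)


a = P^(2/3) = 83.05^(2/3) = 19.0353

19.0353 AU


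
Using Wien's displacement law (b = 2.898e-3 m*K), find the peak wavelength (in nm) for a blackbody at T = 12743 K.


lam_max = b / T = 2.898e-3 / 12743 = 2.274e-07 m = 227.419 nm

227.419 nm


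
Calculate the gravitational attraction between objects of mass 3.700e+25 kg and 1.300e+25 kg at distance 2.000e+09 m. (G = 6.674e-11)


F = G*m1*m2/r^2 = 6.674e-11 * 3.700e+25 * 1.300e+25 / (2.000e+09)^2 = 6.674e-11 * 4.810e+50 / 4.000e+18 = 8.025e+21

8.025e+21 N


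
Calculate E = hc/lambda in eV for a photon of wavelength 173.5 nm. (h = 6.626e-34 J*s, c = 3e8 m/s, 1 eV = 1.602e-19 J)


E = hc/lambda = 6.626e-34 * 3e8 / 1.735e-07 = 1.146e-18 J = 7.1517 eV

7.1517 eV


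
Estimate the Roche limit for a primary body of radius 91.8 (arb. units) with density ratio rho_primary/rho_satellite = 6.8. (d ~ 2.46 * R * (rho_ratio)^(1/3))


d_Roche = 2.46 * 91.8 * 6.8^(1/3) = 427.8394

427.8394


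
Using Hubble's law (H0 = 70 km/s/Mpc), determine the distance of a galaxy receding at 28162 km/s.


d = v / H0 = 28162 / 70 = 402.3143

402.3143 Mpc


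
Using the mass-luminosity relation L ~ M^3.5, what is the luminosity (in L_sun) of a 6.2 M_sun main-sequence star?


L/L_sun = (M/M_sun)^3.5 = 6.2^3.5 = 593.4319

593.4319 L_sun
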